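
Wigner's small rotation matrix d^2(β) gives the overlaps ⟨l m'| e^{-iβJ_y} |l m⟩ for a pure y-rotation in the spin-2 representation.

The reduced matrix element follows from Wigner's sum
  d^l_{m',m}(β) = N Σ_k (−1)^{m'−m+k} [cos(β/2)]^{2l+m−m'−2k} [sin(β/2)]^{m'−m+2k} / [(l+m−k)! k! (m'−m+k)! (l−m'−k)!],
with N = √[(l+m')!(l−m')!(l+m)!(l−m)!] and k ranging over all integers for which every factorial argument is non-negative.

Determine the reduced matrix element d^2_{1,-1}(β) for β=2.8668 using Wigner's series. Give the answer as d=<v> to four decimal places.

d=-0.9076

d^2_{1,-1}(β=2.8668) via Wigner's sum:
c=cos(2.8668/2)=0.136964, s=sin(2.8668/2)=0.990576; N=√[6·1·1·6]=6.000000
Admissible k: 0..1 (factorial args all ≥0)
  k=0: (−1)^2·6.0000/(2)·0.1370^2·0.9906^2 = +0.055222
  k=1: (−1)^3·6.0000/(6)·0.1370^0·0.9906^4 = -0.962833
d^2_{1,-1}(2.8668) = +0.055222 -0.962833 = -0.907611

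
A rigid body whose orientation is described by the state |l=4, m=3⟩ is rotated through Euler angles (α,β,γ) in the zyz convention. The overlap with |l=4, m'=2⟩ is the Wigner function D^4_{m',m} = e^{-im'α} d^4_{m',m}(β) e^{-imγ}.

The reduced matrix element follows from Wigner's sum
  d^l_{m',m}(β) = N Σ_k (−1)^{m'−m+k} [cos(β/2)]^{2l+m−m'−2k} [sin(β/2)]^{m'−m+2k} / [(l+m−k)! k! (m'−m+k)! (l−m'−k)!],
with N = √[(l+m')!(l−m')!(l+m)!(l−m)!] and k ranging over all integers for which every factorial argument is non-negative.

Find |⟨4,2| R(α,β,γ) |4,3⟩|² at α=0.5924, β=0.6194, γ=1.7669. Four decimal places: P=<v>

First d^4_{2,3}(β=0.6194), then the phase factors e^{-i(2)α} and e^{-i(3)γ}:
Half-angle: c=0.952425, s=0.304773. N=√(720·2·5040·1)=2693.993318
Admissible k: 1..2 (factorial args all ≥0)
  k=1: (−1)^0·2693.9933/(720)·0.9524^7·0.3048^1 = +0.810692
  k=2: (−1)^1·2693.9933/(240)·0.9524^5·0.3048^3 = -0.249040
d^4_{2,3}(0.6194) = +0.810692 -0.249040 = +0.561653
|D^4_{2,3}|² = |d^4_{2,3}(β)|² = (+0.561653)² = 0.315454 (the z-rotation phases have unit modulus)

P=0.3155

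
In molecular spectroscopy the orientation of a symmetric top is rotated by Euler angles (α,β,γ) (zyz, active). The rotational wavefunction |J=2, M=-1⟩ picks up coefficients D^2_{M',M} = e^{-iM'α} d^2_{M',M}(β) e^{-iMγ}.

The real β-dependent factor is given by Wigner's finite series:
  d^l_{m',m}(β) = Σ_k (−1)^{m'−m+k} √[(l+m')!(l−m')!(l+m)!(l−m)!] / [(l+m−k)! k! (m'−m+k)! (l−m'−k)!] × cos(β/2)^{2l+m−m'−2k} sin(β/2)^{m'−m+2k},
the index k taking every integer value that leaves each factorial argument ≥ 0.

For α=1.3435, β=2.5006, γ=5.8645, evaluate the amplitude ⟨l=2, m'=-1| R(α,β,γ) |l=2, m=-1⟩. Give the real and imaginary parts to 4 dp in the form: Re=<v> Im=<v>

Re=-0.1555 Im=-0.2063

Split into d^2_{-1,-1}(β=2.5006) × two z-phases.
With c≡cos(β/2)=0.315038 and s≡sin(β/2)=0.949079, N=[1·6·1·6]^{1/2}=6.000000
The bounds max(0,m−m')=0 and min(l+m,l−m')=1 give 2 terms
  k=0: (−1)^0·6.0000/(6)·0.3150^4·0.9491^0 = +0.009850
  k=1: (−1)^1·6.0000/(2)·0.3150^2·0.9491^2 = -0.268195
d^2_{-1,-1}(2.5006) = +0.009850 -0.268195 = -0.258345
D = (+0.225344+0.974279i)·(-0.258345)·(+0.913624-0.406560i) = -0.155519-0.206291i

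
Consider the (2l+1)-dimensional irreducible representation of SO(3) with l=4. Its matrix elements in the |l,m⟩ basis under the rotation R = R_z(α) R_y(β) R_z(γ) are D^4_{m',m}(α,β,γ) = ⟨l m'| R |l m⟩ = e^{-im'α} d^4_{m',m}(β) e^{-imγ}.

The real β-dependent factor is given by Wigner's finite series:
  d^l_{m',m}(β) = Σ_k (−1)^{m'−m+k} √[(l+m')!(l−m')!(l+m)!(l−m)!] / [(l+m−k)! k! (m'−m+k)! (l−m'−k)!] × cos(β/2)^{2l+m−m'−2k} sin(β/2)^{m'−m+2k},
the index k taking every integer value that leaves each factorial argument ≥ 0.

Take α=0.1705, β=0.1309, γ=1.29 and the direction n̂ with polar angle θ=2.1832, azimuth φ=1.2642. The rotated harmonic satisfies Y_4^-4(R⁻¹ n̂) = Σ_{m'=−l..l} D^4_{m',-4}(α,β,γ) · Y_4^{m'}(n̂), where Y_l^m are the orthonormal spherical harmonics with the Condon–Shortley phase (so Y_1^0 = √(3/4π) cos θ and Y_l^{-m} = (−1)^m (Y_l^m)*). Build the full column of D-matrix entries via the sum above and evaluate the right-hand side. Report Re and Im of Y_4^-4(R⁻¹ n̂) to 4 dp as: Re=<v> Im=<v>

Re=0.1098 Im=0.2077

Need the full column D^4_{m',-4} for m'=−4..4 at α=0.1705, β=0.1309, γ=1.29.
cos(β/2)=0.997859, sin(β/2)=0.065403
d^4_{-4,-4}: single k=0 term ⇒ +0.982999;  D = +0.888873-0.419752i
d^4_{-3,-4}: single k=0 term ⇒ -0.182234;  D = -0.149191+0.104647i
d^4_{-2,-4}: single k=0 term ⇒ +0.022346;  D = +0.015851-0.015750i
d^4_{-1,-4}: single k=0 term ⇒ -0.002071;  D = -0.001200+0.001688i
d^4_{0,-4}: single k=0 term ⇒ +0.000152;  D = +0.000066-0.000137i
d^4_{1,-4}: single k=0 term ⇒ -0.000009;  D = -0.000002+0.000009i
d^4_{2,-4}: single k=0 term ⇒ +0.000000;  D = +0.000000-0.000000i
d^4_{3,-4}: single k=0 term ⇒ -0.000000;  D = +0.000000+0.000000i
d^4_{4,-4}: single k=0 term ⇒ +0.000000;  D = -0.000000-0.000000i
Y_4^{m'}(θ=2.1832,φ=1.2642) and Σ D·Y over m':
  (+0.8889-0.4198i)·(+0.0670+0.1867i)  (-0.1492+0.1046i)·(+0.3136-0.2389i)  (+0.0159-0.0157i)·(-0.2405-0.1693i)  (-0.0012+0.0017i)·(+0.0461-0.1457i)  (+0.0001-0.0001i)·(-0.3270+0.0000i)  (-0.0000+0.0000i)·(-0.0461-0.1457i)  (+0.0000-0.0000i)·(-0.2405+0.1693i)  (+0.0000+0.0000i)·(-0.3136-0.2389i)  (-0.0000-0.0000i)·(+0.0670-0.1867i)
Y_4^-4(R⁻¹ n̂) = +0.109836+0.207731i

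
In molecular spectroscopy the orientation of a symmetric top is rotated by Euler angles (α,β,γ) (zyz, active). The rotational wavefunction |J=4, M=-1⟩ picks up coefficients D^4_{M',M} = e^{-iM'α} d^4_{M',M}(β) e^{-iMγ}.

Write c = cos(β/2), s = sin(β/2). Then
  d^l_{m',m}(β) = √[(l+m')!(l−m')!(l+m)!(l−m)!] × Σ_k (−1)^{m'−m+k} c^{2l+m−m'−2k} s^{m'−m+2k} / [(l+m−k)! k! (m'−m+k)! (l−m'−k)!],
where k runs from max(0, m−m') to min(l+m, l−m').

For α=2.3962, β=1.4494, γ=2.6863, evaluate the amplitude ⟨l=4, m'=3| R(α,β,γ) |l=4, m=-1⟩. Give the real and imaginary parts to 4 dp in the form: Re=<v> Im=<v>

D^4_{3,-1}(2.3962,1.4494,2.6863) = e^{-i·3·2.3962}·d^4_{3,-1}(1.4494)·e^{-i·-1·2.6863}. Compute d first:
With c≡cos(β/2)=0.748698 and s≡sin(β/2)=0.662911, N=[5040·1·6·120]^{1/2}=1904.940944
k∈{0,1} keeps every argument non-negative
  k=0: (−1)^4·1904.9409/(144)·0.7487^4·0.6629^4 = +0.802725
  k=1: (−1)^5·1904.9409/(240)·0.7487^2·0.6629^6 = -0.377585
d^4_{3,-1}(1.4494) = +0.802725 -0.377585 = +0.425140
D = (+0.617359-0.786681i)·(+0.425140)·(-0.898132+0.439725i) = -0.088662+0.415793i

Re=-0.0887 Im=0.4158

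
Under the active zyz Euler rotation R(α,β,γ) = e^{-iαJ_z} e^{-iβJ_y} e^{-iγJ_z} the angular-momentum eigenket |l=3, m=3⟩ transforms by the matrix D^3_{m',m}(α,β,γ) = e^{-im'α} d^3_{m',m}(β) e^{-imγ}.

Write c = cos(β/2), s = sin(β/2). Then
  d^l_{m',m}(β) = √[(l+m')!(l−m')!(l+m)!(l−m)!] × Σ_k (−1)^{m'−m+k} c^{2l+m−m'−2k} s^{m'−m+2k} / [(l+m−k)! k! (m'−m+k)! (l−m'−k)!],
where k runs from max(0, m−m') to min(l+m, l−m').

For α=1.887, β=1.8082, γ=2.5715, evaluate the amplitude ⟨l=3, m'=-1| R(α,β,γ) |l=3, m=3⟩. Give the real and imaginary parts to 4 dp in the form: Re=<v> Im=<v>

First d^3_{-1,3}(β=1.8082), then the phase factors e^{-i(-1)α} and e^{-i(3)γ}:
c=cos(1.8082/2)=0.618393, s=sin(1.8082/2)=0.785869; N=√[2·24·720·1]=185.903201
k∈{4} keeps every argument non-negative
  k=4: (−1)^0·185.9032/(48)·0.6184^2·0.7859^4 = +0.564905
d^3_{-1,3}(1.8082) = +0.564905
Phases: e^{-i·(-1)·1.887}=-0.310961+0.950423i, e^{-i·(3)·2.5715}=+0.139030-0.990288i ⇒ D=+0.507262+0.248602i

Re=0.5073 Im=0.2486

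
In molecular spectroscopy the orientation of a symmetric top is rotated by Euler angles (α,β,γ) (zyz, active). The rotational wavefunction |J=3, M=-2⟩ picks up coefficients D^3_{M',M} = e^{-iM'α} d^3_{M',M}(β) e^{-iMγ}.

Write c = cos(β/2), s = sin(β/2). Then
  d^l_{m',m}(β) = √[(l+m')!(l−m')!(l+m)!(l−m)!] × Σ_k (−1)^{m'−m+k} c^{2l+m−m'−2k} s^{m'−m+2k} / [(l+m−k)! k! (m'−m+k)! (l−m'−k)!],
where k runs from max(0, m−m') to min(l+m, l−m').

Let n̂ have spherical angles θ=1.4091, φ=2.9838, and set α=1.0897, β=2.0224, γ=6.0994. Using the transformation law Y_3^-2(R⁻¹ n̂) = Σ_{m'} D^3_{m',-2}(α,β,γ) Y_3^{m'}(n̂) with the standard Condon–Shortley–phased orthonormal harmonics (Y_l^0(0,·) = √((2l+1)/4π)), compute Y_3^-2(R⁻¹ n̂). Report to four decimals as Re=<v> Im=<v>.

Re=0.2924 Im=-0.1184

Need the full column D^3_{m',-2} for m'=−3..3 at α=1.0897, β=2.0224, γ=6.0994.
cos(β/2)=0.530844, sin(β/2)=0.847469
d^3_{-3,-2}: single k=1 term ⇒ +0.087505;  D = -0.084996+0.020806i
d^3_{-2,-2}: k∈[0..1] ⇒ +0.022377 -0.285158 = -0.262781;  D = +0.062727-0.255185i
d^3_{-1,-2}: k∈[0..1] ⇒ -0.112969 +0.575842 = +0.462873;  D = +0.347340+0.305952i
d^3_{0,-2}: k∈[0..1] ⇒ +0.312375 -0.796143 = -0.483767;  D = -0.451453+0.173841i
d^3_{1,-2}: k∈[0..1] ⇒ -0.575842 +0.733816 = +0.157974;  D = +0.017896-0.156957i
d^3_{2,-2}: k∈[0..1] ⇒ +0.726776 -0.370463 = +0.356313;  D = -0.295155-0.199605i
d^3_{3,-2}: single k=0 term ⇒ -0.568412;  D = +0.500163-0.270053i
Y_3^{m'}(θ=1.4091,φ=2.9838) and Σ D·Y over m':
  (-0.0850+0.0208i)·(-0.3570-0.1829i)  (+0.0627-0.2552i)·(+0.1524+0.0497i)  (+0.3473+0.3060i)·(+0.2742+0.0436i)  (-0.4515+0.1738i)·(-0.1725+0.0000i)  (+0.0179-0.1570i)·(-0.2742+0.0436i)  (-0.2952-0.1996i)·(+0.1524-0.0497i)  (+0.5002-0.2701i)·(+0.3570-0.1829i)
Y_3^-2(R⁻¹ n̂) = +0.292357-0.118367i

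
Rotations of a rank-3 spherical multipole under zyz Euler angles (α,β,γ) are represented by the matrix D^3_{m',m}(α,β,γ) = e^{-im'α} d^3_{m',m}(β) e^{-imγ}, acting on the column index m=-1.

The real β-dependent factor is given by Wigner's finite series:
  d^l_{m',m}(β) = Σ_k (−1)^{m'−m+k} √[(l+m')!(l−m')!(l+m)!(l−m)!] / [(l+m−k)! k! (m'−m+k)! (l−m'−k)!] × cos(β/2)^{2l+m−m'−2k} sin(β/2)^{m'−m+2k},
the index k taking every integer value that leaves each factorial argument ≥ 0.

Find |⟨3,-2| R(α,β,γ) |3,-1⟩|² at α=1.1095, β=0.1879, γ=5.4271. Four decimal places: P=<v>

Split into d^3_{-2,-1}(β=0.1879) × two z-phases.
Half-angle: c=0.995590, s=0.093812. N=√(1·120·2·24)=75.894664
k: max(0,(-1)−(-2))=1 … min(3+(-1),3−(-2))=2
  k=1: (−1)^0·75.8947/(24)·0.9956^5·0.0938^1 = +0.290175
  k=2: (−1)^1·75.8947/(12)·0.9956^3·0.0938^3 = -0.005153
d^3_{-2,-1}(0.1879) = +0.290175 -0.005153 = +0.285022
|D^3_{-2,-1}|² = |d^3_{-2,-1}(β)|² = (+0.285022)² = 0.081238 (the z-rotation phases have unit modulus)

P=0.0812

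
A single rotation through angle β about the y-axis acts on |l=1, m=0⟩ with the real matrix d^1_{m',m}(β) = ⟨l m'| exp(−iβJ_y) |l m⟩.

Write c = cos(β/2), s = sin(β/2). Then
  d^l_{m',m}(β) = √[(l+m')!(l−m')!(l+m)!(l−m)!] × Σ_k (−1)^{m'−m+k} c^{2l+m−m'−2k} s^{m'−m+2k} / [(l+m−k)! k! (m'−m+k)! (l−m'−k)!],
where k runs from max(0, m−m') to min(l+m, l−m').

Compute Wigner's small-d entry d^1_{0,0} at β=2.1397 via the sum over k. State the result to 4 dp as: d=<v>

d=-0.5387

d^1_{0,0}(β=2.1397) via Wigner's sum:
Half-angle: c=0.480256, s=0.877128. N=√(1·1·1·1)=1.000000
k: max(0,(0)−(0))=0 … min(1+(0),1−(0))=1
  k=0: (−1)^0·1.0000/(1)·0.4803^2·0.8771^0 = +0.230646
  k=1: (−1)^1·1.0000/(1)·0.4803^0·0.8771^2 = -0.769354
d^1_{0,0}(2.1397) = +0.230646 -0.769354 = -0.538709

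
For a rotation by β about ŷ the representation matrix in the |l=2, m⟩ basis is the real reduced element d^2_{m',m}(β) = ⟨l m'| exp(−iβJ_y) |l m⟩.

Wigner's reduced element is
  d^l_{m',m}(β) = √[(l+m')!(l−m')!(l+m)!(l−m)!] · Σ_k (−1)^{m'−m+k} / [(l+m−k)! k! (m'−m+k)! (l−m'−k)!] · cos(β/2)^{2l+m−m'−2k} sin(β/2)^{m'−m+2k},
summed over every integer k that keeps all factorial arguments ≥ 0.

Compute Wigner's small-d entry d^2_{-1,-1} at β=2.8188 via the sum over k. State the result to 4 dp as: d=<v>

d=-0.0748

d^2_{-1,-1}(β=2.8188) via Wigner's sum:
Half-angle: c=0.160697, s=0.987004. N=√(1·6·1·6)=6.000000
The bounds max(0,m−m')=0 and min(l+m,l−m')=1 give 2 terms
  k=0: (−1)^0·6.0000/(6)·0.1607^4·0.9870^0 = +0.000667
  k=1: (−1)^1·6.0000/(2)·0.1607^2·0.9870^2 = -0.075470
d^2_{-1,-1}(2.8188) = +0.000667 -0.075470 = -0.074803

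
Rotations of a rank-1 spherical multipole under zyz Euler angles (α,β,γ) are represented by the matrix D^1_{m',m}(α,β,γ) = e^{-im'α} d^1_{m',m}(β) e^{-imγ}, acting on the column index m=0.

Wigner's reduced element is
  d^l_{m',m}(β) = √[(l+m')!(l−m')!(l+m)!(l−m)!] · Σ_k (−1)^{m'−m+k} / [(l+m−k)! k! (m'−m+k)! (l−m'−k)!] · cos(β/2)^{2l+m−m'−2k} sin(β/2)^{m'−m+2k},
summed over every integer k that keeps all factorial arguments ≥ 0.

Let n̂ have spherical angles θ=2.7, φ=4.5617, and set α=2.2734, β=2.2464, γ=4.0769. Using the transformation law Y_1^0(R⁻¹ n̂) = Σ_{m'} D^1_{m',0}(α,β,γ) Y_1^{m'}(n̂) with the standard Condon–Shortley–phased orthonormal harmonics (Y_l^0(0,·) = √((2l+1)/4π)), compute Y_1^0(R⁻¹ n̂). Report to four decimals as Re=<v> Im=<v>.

Re=0.1691 Im=0.0000

Need the full column D^1_{m',0} for m'=−1..1 at α=2.2734, β=2.2464, γ=4.0769.
cos(β/2)=0.432800, sin(β/2)=0.901490
d^1_{-1,0}: single k=1 term ⇒ +0.551776;  D = -0.356562+0.421095i
d^1_{0,0}: k∈[0..1] ⇒ +0.187316 -0.812684 = -0.625368;  D = -0.625368+0.000000i
d^1_{1,0}: single k=0 term ⇒ -0.551776;  D = +0.356562+0.421095i
Y_1^{m'}(θ=2.7,φ=4.5617) and Σ D·Y over m':
  (-0.3566+0.4211i)·(-0.0222+0.1460i)  (-0.6254+0.0000i)·(-0.4417+0.0000i)  (+0.3566+0.4211i)·(+0.0222+0.1460i)
Y_1^0(R⁻¹ n̂) = +0.169106+0.000000i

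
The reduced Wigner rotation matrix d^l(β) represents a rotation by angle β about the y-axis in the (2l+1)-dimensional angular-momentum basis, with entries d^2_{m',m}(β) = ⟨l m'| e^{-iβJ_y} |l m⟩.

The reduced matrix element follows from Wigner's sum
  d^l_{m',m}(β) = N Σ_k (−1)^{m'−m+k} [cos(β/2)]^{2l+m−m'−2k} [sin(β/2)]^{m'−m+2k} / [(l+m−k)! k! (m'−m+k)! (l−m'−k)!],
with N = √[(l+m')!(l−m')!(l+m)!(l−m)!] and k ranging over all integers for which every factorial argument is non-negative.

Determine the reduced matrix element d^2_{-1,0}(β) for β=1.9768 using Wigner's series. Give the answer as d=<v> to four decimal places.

d=-0.4444

d^2_{-1,0}(β=1.9768) via Wigner's sum:
Half-angle: c=0.550027, s=0.835147. N=√(1·6·2·2)=4.898979
k∈{1,2} keeps every argument non-negative
  k=1: (−1)^0·4.8990/(2)·0.5500^3·0.8351^1 = +0.340400
  k=2: (−1)^1·4.8990/(2)·0.5500^1·0.8351^3 = -0.784781
d^2_{-1,0}(1.9768) = +0.340400 -0.784781 = -0.444380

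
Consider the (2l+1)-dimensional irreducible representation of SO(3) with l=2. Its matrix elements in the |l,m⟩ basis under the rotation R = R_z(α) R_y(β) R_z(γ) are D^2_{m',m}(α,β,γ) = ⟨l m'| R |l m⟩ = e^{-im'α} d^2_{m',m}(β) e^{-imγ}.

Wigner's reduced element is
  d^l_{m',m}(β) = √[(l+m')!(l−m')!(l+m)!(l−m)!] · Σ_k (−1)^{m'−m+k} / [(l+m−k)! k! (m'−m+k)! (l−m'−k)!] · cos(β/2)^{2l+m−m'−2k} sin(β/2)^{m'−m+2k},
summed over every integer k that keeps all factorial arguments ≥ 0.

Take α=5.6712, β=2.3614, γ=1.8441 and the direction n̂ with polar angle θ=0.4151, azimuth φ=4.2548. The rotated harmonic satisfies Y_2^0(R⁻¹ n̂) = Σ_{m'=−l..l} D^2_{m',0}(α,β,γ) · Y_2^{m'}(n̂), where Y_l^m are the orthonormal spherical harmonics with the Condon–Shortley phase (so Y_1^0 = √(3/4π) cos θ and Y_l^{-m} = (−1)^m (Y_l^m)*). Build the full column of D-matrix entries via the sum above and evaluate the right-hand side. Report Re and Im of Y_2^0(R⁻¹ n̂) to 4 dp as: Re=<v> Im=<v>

Need the full column D^2_{m',0} for m'=−2..2 at α=5.6712, β=2.3614, γ=1.8441.
cos(β/2)=0.380278, sin(β/2)=0.924872
d^2_{-2,0}: single k=2 term ⇒ +0.302999;  D = +0.102994-0.284957i
d^2_{-1,0}: k∈[1..2] ⇒ +0.124583 -0.736922 = -0.612339;  D = -0.501205+0.351785i
d^2_{0,0}: k∈[0..2] ⇒ +0.020912 -0.494795 +0.731690 = +0.257808;  D = +0.257808+0.000000i
d^2_{1,0}: k∈[0..1] ⇒ -0.124583 +0.736922 = +0.612339;  D = +0.501205+0.351785i
d^2_{2,0}: single k=0 term ⇒ +0.302999;  D = +0.102994+0.284957i
Y_2^{m'}(θ=0.4151,φ=4.2548) and Σ D·Y over m':
  (+0.1030-0.2850i)·(-0.0383-0.0498i)  (-0.5012+0.3518i)·(-0.1260+0.2558i)  (+0.2578+0.0000i)·(+0.4769+0.0000i)  (+0.5012+0.3518i)·(+0.1260+0.2558i)  (+0.1030+0.2850i)·(-0.0383+0.0498i)
Y_2^0(R⁻¹ n̂) = +0.032986+0.000000i

Re=0.0330 Im=0.0000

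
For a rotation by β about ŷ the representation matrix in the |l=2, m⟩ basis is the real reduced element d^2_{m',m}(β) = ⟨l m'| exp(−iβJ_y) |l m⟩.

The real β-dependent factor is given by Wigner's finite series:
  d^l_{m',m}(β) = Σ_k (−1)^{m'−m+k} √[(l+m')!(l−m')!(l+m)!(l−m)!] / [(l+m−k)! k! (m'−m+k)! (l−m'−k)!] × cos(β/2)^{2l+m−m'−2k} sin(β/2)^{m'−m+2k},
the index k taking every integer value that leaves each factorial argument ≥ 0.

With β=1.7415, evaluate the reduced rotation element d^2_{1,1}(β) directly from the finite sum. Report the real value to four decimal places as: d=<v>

d^2_{1,1}(β=1.7415) via Wigner's sum:
Half-angle: c=0.644253, s=0.764812. N=√(6·1·6·1)=6.000000
k: max(0,(1)−(1))=0 … min(2+(1),2−(1))=1
  k=0: (−1)^0·6.0000/(6)·0.6443^4·0.7648^0 = +0.172277
  k=1: (−1)^1·6.0000/(2)·0.6443^2·0.7648^2 = -0.728357
d^2_{1,1}(1.7415) = +0.172277 -0.728357 = -0.556080

d=-0.5561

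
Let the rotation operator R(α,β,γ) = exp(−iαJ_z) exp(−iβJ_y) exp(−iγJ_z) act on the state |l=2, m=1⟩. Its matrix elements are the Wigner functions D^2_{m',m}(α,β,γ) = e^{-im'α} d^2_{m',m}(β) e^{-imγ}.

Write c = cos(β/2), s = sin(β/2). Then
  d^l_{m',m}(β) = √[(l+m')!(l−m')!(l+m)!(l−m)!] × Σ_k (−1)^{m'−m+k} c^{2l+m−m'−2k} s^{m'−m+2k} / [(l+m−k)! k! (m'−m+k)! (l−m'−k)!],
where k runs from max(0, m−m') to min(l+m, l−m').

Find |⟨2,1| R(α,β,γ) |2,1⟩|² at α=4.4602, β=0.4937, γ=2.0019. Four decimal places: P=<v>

Split into d^2_{1,1}(β=0.4937) × two z-phases.
Half-angle: c=0.969687, s=0.244351. N=√(6·1·6·1)=6.000000
Admissible k: 0..1 (factorial args all ≥0)
  k=0: (−1)^0·6.0000/(6)·0.9697^4·0.2444^0 = +0.884150
  k=1: (−1)^1·6.0000/(2)·0.9697^2·0.2444^2 = -0.168427
d^2_{1,1}(0.4937) = +0.884150 -0.168427 = +0.715724
|D^2_{1,1}|² = |d^2_{1,1}(β)|² = (+0.715724)² = 0.512260 (the z-rotation phases have unit modulus)

P=0.5123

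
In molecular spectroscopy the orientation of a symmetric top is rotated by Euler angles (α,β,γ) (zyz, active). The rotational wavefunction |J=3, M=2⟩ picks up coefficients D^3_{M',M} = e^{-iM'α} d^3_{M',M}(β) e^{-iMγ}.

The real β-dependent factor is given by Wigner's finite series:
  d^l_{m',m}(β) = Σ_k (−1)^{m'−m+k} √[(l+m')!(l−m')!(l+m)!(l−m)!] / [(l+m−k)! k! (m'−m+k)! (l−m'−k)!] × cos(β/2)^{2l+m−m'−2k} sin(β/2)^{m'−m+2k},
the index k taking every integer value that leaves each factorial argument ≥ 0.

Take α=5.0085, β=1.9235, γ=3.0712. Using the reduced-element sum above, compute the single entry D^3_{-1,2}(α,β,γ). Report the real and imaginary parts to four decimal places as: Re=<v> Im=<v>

Re=-0.0077 Im=0.0164

Split into d^3_{-1,2}(β=1.9235) × two z-phases.
c=cos(1.9235/2)=0.572086, s=sin(1.9235/2)=0.820194; N=√[2·24·120·1]=75.894664
k∈{3,4} keeps every argument non-negative
  k=3: (−1)^0·75.8947/(12)·0.5721^3·0.8202^3 = +0.653375
  k=4: (−1)^1·75.8947/(24)·0.5721^1·0.8202^5 = -0.671497
d^3_{-1,2}(1.9235) = +0.653375 -0.671497 = -0.018121
Attach z-rotation phases: D = e^{-i(-1)(5.0085)}·(-0.018121)·e^{-i(2)(3.0712)} = -0.007668+0.016419i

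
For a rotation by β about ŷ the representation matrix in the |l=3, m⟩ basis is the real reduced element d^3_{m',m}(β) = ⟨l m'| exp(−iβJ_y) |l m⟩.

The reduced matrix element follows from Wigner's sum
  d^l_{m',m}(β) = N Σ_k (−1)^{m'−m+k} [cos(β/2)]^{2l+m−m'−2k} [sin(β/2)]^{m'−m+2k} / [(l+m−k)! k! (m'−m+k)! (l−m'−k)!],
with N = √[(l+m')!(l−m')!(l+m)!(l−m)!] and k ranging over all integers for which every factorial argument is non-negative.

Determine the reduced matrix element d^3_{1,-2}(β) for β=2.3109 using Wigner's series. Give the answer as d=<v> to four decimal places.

d=0.5000

d^3_{1,-2}(β=2.3109) via Wigner's sum:
Half-angle: c=0.403507, s=0.914977. N=√(24·2·1·120)=75.894664
k∈{0,1} keeps every argument non-negative
  k=0: (−1)^3·75.8947/(12)·0.4035^3·0.9150^3 = -0.318282
  k=1: (−1)^4·75.8947/(24)·0.4035^1·0.9150^5 = +0.818278
d^3_{1,-2}(2.3109) = -0.318282 +0.818278 = +0.499996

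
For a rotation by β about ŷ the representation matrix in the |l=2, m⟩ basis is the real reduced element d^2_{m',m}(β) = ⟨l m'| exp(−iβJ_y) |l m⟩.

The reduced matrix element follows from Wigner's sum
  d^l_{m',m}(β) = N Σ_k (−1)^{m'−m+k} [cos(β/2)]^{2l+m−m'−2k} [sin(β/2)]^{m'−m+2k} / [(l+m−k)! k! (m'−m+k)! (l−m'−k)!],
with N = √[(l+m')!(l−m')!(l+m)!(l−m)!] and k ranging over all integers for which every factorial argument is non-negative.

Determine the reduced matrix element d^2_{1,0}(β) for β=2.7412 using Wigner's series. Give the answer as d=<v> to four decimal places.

d=0.4396

d^2_{1,0}(β=2.7412) via Wigner's sum:
With c≡cos(β/2)=0.198862 and s≡sin(β/2)=0.980028, N=[6·1·2·2]^{1/2}=4.898979
k∈{0,1} keeps every argument non-negative
  k=0: (−1)^1·4.8990/(2)·0.1989^3·0.9800^1 = -0.018879
  k=1: (−1)^2·4.8990/(2)·0.1989^1·0.9800^3 = +0.458503
d^2_{1,0}(2.7412) = -0.018879 +0.458503 = +0.439624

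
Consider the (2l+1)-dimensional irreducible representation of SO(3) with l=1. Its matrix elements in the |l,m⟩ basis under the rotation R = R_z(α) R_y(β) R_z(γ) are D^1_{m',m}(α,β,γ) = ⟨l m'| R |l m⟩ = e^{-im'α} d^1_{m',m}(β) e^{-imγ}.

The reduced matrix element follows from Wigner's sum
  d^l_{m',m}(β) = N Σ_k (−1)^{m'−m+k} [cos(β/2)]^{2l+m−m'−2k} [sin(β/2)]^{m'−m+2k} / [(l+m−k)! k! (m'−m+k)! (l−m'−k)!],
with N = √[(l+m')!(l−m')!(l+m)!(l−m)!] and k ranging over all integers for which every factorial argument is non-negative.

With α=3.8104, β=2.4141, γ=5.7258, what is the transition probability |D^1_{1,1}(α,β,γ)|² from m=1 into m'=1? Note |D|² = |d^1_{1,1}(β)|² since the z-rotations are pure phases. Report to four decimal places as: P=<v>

P=0.0160

Split into d^1_{1,1}(β=2.4141) × two z-phases.
With c≡cos(β/2)=0.355778 and s≡sin(β/2)=0.934571, N=[2·1·2·1]^{1/2}=2.000000
k: max(0,(1)−(1))=0 … min(1+(1),1−(1))=0
  k=0: (−1)^0·2.0000/(2)·0.3558^2·0.9346^0 = +0.126578
d^1_{1,1}(2.4141) = +0.126578
|D^1_{1,1}|² = |d^1_{1,1}(β)|² = (+0.126578)² = 0.016022 (the z-rotation phases have unit modulus)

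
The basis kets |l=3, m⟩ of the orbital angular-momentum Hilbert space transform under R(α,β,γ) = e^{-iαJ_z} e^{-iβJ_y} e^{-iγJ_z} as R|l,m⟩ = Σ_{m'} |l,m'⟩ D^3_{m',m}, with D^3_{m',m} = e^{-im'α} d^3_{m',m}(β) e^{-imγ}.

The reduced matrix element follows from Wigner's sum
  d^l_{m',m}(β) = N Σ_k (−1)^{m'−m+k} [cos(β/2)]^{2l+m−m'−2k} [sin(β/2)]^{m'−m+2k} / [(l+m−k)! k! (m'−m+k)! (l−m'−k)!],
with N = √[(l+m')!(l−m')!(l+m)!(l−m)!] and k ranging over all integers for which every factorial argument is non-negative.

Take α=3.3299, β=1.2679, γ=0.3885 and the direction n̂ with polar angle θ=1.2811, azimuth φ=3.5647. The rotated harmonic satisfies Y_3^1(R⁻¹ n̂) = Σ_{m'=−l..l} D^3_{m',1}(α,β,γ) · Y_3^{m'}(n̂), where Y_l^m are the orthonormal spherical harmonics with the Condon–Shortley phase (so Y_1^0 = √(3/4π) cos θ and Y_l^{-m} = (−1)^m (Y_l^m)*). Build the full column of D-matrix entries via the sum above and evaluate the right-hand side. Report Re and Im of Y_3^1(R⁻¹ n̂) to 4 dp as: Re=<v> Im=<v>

Re=-0.1084 Im=-0.2477

Need the full column D^3_{m',1} for m'=−3..3 at α=3.3299, β=1.2679, γ=0.3885.
cos(β/2)=0.805694, sin(β/2)=0.592332
d^3_{-3,1}: single k=4 term ⇒ +0.309490;  D = -0.304686-0.054318i
d^3_{-2,1}: k∈[3..4] ⇒ +0.687442 -0.185779 = +0.501663;  D = +0.501628-0.005962i
d^3_{-1,1}: k∈[2..4] ⇒ +0.887079 -0.639279 +0.043191 = +0.290990;  D = -0.285178+0.057866i
d^3_{0,1}: k∈[1..3] ⇒ +0.696637 -1.129582 +0.203510 = -0.229434;  D = -0.212337+0.086910i
d^3_{1,1}: k∈[0..2] ⇒ +0.273540 -1.182772 +0.479460 = -0.429772;  D = +0.360238-0.234376i
d^3_{2,1}: k∈[0..1] ⇒ -0.635940 +0.687442 = +0.051502;  D = +0.037148-0.035671i
d^3_{3,1}: single k=0 term ⇒ +0.572607;  D = -0.331480+0.466904i
Y_3^{m'}(θ=1.2811,φ=3.5647) and Σ D·Y over m':
  (-0.3047-0.0543i)·(-0.1090+0.3506i)  (+0.5016-0.0060i)·(+0.1777-0.2008i)  (-0.2852+0.0579i)·(+0.1672-0.0753i)  (-0.2123+0.0869i)·(-0.2763+0.0000i)  (+0.3602-0.2344i)·(-0.1672-0.0753i)  (+0.0371-0.0357i)·(+0.1777+0.2008i)  (-0.3315+0.4669i)·(+0.1090+0.3506i)
Y_3^1(R⁻¹ n̂) = -0.108399-0.247696i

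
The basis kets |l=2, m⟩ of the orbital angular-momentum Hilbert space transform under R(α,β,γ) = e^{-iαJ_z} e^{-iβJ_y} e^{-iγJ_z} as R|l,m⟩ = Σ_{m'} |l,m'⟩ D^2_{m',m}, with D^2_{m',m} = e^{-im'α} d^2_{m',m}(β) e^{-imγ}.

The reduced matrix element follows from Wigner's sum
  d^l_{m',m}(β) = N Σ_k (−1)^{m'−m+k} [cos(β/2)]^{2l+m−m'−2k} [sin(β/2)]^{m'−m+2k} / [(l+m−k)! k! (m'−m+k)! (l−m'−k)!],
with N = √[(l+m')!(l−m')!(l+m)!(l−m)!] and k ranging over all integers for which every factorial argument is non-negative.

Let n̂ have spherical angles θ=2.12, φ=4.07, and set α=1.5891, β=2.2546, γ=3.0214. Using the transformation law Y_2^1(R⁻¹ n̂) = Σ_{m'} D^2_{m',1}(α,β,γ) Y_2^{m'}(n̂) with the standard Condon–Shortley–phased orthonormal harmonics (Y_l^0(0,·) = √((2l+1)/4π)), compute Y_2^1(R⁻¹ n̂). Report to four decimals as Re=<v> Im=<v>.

Need the full column D^2_{m',1} for m'=−2..2 at α=1.5891, β=2.2546, γ=3.0214.
cos(β/2)=0.429100, sin(β/2)=0.903257
d^2_{-2,1}: single k=3 term ⇒ +0.632445;  D = +0.624686+0.098761i
d^2_{-1,1}: k∈[2..3] ⇒ +0.450673 -0.665649 = -0.214976;  D = -0.029678+0.212918i
d^2_{0,1}: k∈[1..2] ⇒ +0.174809 -0.774583 = -0.599775;  D = +0.595448+0.071915i
d^2_{1,1}: k∈[0..1] ⇒ +0.033903 -0.450673 = -0.416770;  D = +0.042391-0.414608i
d^2_{2,1}: single k=0 term ⇒ -0.142731;  D = -0.142232-0.011916i
Y_2^{m'}(θ=2.12,φ=4.07) and Σ D·Y over m':
  (+0.6247+0.0988i)·(-0.0793-0.2696i)  (-0.0297+0.2129i)·(+0.2061-0.2754i)  (+0.5954+0.0719i)·(-0.0576+0.0000i)  (+0.0424-0.4146i)·(-0.2061-0.2754i)  (-0.1422-0.0119i)·(-0.0793+0.2696i)
Y_2^1(R⁻¹ n̂) = -0.113089-0.091970i

Re=-0.1131 Im=-0.0920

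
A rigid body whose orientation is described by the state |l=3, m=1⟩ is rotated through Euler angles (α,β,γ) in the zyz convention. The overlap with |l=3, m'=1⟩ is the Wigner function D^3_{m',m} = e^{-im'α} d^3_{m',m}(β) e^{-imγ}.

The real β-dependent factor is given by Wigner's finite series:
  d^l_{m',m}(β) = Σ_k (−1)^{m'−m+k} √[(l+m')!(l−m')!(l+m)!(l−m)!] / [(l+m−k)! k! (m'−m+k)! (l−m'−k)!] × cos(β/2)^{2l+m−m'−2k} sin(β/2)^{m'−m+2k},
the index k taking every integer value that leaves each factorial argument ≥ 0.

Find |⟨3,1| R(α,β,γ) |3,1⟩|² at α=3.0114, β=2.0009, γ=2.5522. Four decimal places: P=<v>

D^3_{1,1}(3.0114,2.0009,2.5522) = e^{-i·1·3.0114}·d^3_{1,1}(2.0009)·e^{-i·1·2.5522}. Compute d first:
With c≡cos(β/2)=0.539924 and s≡sin(β/2)=0.841714, N=[24·2·24·2]^{1/2}=48.000000
k: max(0,(1)−(1))=0 … min(3+(1),3−(1))=2
  k=0: (−1)^0·48.0000/(48)·0.5399^6·0.8417^0 = +0.024774
  k=1: (−1)^1·48.0000/(6)·0.5399^4·0.8417^2 = -0.481669
  k=2: (−1)^2·48.0000/(8)·0.5399^2·0.8417^4 = +0.877959
d^3_{1,1}(2.0009) = +0.024774 -0.481669 +0.877959 = +0.421064
|D^3_{1,1}|² = |d^3_{1,1}(β)|² = (+0.421064)² = 0.177295 (the z-rotation phases have unit modulus)

P=0.1773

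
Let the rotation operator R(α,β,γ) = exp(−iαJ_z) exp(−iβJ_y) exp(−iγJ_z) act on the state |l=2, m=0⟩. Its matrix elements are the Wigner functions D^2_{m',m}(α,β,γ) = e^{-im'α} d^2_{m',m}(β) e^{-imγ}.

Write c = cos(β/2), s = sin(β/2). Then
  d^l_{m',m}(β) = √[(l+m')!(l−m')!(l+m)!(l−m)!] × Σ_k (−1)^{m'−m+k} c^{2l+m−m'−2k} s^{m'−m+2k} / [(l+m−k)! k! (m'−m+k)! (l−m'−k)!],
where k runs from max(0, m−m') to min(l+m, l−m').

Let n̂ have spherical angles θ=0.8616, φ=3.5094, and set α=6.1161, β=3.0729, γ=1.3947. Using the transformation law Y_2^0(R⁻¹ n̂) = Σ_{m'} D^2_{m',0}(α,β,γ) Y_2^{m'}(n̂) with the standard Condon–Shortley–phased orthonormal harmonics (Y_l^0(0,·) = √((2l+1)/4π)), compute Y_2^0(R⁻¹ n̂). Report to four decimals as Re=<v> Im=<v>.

Need the full column D^2_{m',0} for m'=−2..2 at α=6.1161, β=3.0729, γ=1.3947.
cos(β/2)=0.034340, sin(β/2)=0.999410
d^2_{-2,0}: single k=2 term ⇒ +0.002885;  D = +0.002725-0.000946i
d^2_{-1,0}: k∈[1..2] ⇒ +0.000099 -0.083966 = -0.083867;  D = -0.082699+0.013948i
d^2_{0,0}: k∈[0..2] ⇒ +0.000001 -0.004711 +0.997643 = +0.992933;  D = +0.992933+0.000000i
d^2_{1,0}: k∈[0..1] ⇒ -0.000099 +0.083966 = +0.083867;  D = +0.082699+0.013948i
d^2_{2,0}: single k=0 term ⇒ +0.002885;  D = +0.002725+0.000946i
Y_2^{m'}(θ=0.8616,φ=3.5094) and Σ D·Y over m':
  (+0.0027-0.0009i)·(+0.1649-0.1493i)  (-0.0827+0.0139i)·(-0.3563+0.1373i)  (+0.9929+0.0000i)·(+0.0859+0.0000i)  (+0.0827+0.0139i)·(+0.3563+0.1373i)  (+0.0027+0.0009i)·(+0.1649+0.1493i)
Y_2^0(R⁻¹ n̂) = +0.140979+0.000000i

Re=0.1410 Im=0.0000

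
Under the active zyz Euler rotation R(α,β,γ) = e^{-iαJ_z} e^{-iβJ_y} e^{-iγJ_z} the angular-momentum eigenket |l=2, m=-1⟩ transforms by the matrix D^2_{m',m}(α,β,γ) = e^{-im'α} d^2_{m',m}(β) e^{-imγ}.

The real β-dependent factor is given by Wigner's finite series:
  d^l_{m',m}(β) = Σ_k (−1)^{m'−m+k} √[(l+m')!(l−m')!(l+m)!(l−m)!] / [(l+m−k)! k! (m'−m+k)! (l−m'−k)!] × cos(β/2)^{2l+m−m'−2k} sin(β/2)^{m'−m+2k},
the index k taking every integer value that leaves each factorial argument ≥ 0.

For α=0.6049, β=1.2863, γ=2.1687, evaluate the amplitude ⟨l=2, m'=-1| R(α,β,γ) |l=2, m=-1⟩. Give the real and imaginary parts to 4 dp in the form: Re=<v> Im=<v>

Split into d^2_{-1,-1}(β=1.2863) × two z-phases.
With c≡cos(β/2)=0.800211 and s≡sin(β/2)=0.599719, N=[1·6·1·6]^{1/2}=6.000000
k: max(0,(-1)−(-1))=0 … min(2+(-1),2−(-1))=1
  k=0: (−1)^0·6.0000/(6)·0.8002^4·0.5997^0 = +0.410032
  k=1: (−1)^1·6.0000/(2)·0.8002^2·0.5997^2 = -0.690917
d^2_{-1,-1}(1.2863) = +0.410032 -0.690917 = -0.280885
Phases: e^{-i·(-1)·0.6049}=+0.822559+0.568680i, e^{-i·(-1)·2.1687}=-0.562911+0.826517i ⇒ D=+0.262080-0.101046i

Re=0.2621 Im=-0.1010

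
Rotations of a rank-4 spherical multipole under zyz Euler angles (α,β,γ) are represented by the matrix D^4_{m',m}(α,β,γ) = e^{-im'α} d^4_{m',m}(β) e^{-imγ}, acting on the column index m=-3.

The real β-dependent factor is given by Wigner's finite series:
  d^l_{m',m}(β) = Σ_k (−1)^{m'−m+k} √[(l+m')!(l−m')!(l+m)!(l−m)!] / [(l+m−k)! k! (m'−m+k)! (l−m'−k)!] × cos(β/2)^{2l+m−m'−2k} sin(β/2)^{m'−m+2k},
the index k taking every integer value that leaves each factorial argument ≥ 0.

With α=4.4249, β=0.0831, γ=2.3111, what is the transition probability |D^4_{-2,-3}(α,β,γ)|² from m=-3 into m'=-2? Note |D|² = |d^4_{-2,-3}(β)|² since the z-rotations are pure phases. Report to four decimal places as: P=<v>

Split into d^4_{-2,-3}(β=0.0831) × two z-phases.
c=cos(0.0831/2)=0.999137, s=sin(0.0831/2)=0.041538; N=√[2·720·1·5040]=2693.993318
Admissible k: 0..1 (factorial args all ≥0)
  k=0: (−1)^1·2693.9933/(720)·0.9991^7·0.0415^1 = -0.154485
  k=1: (−1)^2·2693.9933/(240)·0.9991^5·0.0415^3 = +0.000801
d^4_{-2,-3}(0.0831) = -0.154485 +0.000801 = -0.153684
|D^4_{-2,-3}|² = |d^4_{-2,-3}(β)|² = (-0.153684)² = 0.023619 (the z-rotation phases have unit modulus)

P=0.0236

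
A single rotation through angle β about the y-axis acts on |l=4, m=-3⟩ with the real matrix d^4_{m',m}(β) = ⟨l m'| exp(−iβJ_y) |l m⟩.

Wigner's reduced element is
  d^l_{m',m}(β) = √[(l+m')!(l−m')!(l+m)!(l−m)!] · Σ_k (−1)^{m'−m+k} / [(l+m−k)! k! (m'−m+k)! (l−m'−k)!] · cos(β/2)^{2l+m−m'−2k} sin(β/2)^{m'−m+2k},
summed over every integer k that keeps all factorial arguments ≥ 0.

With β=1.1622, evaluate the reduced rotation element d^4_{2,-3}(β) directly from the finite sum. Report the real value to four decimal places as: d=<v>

d=-0.2798

d^4_{2,-3}(β=1.1622) via Wigner's sum:
With c≡cos(β/2)=0.835859 and s≡sin(β/2)=0.548944, N=[720·2·1·5040]^{1/2}=2693.993318
k: max(0,(-3)−(2))=0 … min(4+(-3),4−(2))=1
  k=0: (−1)^5·2693.9933/(240)·0.8359^3·0.5489^5 = -0.326756
  k=1: (−1)^6·2693.9933/(720)·0.8359^1·0.5489^7 = +0.046978
d^4_{2,-3}(1.1622) = -0.326756 +0.046978 = -0.279779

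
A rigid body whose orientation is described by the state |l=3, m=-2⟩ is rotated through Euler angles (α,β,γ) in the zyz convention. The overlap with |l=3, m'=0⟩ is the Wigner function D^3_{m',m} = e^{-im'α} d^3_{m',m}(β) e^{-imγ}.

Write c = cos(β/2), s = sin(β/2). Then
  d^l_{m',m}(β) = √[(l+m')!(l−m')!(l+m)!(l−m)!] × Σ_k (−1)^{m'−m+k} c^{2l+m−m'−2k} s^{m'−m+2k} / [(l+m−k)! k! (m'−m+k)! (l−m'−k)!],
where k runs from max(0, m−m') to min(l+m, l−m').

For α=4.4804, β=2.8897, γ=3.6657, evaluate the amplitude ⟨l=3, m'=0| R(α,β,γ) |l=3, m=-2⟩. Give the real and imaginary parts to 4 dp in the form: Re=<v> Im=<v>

First d^3_{0,-2}(β=2.8897), then the phase factors e^{-i(0)α} and e^{-i(-2)γ}:
c=cos(2.8897/2)=0.125614, s=sin(2.8897/2)=0.992079; N=√[6·6·1·120]=65.726707
Admissible k: 0..1 (factorial args all ≥0)
  k=0: (−1)^2·65.7267/(12)·0.1256^4·0.9921^2 = +0.001342
  k=1: (−1)^3·65.7267/(12)·0.1256^2·0.9921^4 = -0.083718
d^3_{0,-2}(2.8897) = +0.001342 -0.083718 = -0.082376
Attach z-rotation phases: D = e^{-i(0)(4.4804)}·(-0.082376)·e^{-i(-2)(3.6657)} = -0.041115-0.071382i

Re=-0.0411 Im=-0.0714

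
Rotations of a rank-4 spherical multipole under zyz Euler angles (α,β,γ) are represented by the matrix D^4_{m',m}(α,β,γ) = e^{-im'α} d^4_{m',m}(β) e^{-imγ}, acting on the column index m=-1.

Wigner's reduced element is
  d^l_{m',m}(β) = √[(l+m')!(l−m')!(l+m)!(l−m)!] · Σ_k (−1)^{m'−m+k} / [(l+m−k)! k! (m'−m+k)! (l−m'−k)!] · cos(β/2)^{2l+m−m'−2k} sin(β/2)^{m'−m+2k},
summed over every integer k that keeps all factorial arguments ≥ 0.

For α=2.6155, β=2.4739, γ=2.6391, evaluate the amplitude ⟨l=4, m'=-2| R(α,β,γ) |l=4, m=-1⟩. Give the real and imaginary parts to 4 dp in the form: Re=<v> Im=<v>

Re=-0.0050 Im=0.3086

D^4_{-2,-1}(2.6155,2.4739,2.6391) = e^{-i·-2·2.6155}·d^4_{-2,-1}(2.4739)·e^{-i·-1·2.6391}. Compute d first:
With c≡cos(β/2)=0.327679 and s≡sin(β/2)=0.944789, N=[2·720·6·120]^{1/2}=1018.233765
The bounds max(0,m−m')=1 and min(l+m,l−m')=3 give 3 terms
  k=1: (−1)^0·1018.2338/(240)·0.3277^7·0.9448^1 = +0.001626
  k=2: (−1)^1·1018.2338/(48)·0.3277^5·0.9448^3 = -0.067586
  k=3: (−1)^2·1018.2338/(72)·0.3277^3·0.9448^5 = +0.374573
d^4_{-2,-1}(2.4739) = +0.001626 -0.067586 +0.374573 = +0.308613
D = (+0.495674-0.868508i)·(+0.308613)·(-0.876385+0.481612i) = -0.004974+0.308573i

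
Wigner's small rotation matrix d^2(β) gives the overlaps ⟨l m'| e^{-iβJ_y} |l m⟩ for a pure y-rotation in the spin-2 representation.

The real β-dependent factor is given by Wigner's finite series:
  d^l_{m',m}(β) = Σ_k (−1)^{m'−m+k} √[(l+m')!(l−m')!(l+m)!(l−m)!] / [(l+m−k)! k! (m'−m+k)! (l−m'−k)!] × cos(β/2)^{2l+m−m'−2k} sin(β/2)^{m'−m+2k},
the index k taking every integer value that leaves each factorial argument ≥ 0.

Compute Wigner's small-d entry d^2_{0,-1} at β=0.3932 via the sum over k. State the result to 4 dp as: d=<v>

d^2_{0,-1}(β=0.3932) via Wigner's sum:
With c≡cos(β/2)=0.980736 and s≡sin(β/2)=0.195336, N=[2·2·1·6]^{1/2}=4.898979
Admissible k: 0..1 (factorial args all ≥0)
  k=0: (−1)^1·4.8990/(2)·0.9807^3·0.1953^1 = -0.451351
  k=1: (−1)^2·4.8990/(2)·0.9807^1·0.1953^3 = +0.017905
d^2_{0,-1}(0.3932) = -0.451351 +0.017905 = -0.433446

d=-0.4334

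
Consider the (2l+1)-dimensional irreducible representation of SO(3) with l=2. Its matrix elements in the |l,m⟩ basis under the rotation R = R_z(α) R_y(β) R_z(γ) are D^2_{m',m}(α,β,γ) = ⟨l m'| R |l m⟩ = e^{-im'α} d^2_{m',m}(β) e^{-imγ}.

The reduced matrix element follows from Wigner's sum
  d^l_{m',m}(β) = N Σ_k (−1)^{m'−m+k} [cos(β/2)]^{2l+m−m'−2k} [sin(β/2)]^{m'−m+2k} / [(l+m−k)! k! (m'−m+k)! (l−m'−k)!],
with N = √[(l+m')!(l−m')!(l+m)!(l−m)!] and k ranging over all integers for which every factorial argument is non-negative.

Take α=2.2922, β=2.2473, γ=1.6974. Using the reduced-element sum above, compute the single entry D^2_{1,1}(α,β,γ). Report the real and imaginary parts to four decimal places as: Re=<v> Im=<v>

Re=0.2785 Im=-0.3158

First d^2_{1,1}(β=2.2473), then the phase factors e^{-i(1)α} and e^{-i(1)γ}:
With c≡cos(β/2)=0.432394 and s≡sin(β/2)=0.901685, N=[6·1·6·1]^{1/2}=6.000000
k∈{0,1} keeps every argument non-negative
  k=0: (−1)^0·6.0000/(6)·0.4324^4·0.9017^0 = +0.034956
  k=1: (−1)^1·6.0000/(2)·0.4324^2·0.9017^2 = -0.456027
d^2_{1,1}(2.2473) = +0.034956 -0.456027 = -0.421071
Attach z-rotation phases: D = e^{-i(1)(2.2922)}·(-0.421071)·e^{-i(1)(1.6974)} = +0.278530-0.315788i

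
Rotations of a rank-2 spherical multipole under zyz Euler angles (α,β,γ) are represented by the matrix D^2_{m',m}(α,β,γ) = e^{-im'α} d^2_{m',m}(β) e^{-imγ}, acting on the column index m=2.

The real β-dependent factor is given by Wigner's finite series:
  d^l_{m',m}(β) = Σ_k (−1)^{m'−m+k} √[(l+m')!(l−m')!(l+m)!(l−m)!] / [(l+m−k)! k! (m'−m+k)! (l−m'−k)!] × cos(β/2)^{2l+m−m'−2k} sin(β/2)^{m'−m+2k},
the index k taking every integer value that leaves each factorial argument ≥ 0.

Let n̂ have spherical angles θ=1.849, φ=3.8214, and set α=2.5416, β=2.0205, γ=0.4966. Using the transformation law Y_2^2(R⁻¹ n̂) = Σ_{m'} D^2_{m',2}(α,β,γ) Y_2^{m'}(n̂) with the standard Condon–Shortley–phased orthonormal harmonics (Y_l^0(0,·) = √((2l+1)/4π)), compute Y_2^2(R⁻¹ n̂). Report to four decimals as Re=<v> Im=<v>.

Need the full column D^2_{m',2} for m'=−2..2 at α=2.5416, β=2.0205, γ=0.4966.
cos(β/2)=0.531649, sin(β/2)=0.846965
d^2_{-2,2}: single k=4 term ⇒ +0.514590;  D = -0.299995-0.418098i
d^2_{-1,2}: single k=3 term ⇒ +0.646028;  D = +0.014467+0.645866i
d^2_{0,2}: single k=2 term ⇒ +0.496657;  D = +0.271180-0.416088i
d^2_{1,2}: single k=1 term ⇒ +0.254548;  D = -0.235123+0.097531i
d^2_{2,2}: single k=0 term ⇒ +0.079891;  D = +0.078189+0.016403i
Y_2^{m'}(θ=1.849,φ=3.8214) and Σ D·Y over m':
  (-0.3000-0.4181i)·(+0.0749-0.3492i)  (+0.0145+0.6459i)·(+0.1587-0.1282i)  (+0.2712-0.4161i)·(-0.2440+0.0000i)  (-0.2351+0.0975i)·(-0.1587-0.1282i)  (+0.0782+0.0164i)·(+0.0749+0.3492i)
Y_2^2(R⁻¹ n̂) = -0.099575+0.318825i

Re=-0.0996 Im=0.3188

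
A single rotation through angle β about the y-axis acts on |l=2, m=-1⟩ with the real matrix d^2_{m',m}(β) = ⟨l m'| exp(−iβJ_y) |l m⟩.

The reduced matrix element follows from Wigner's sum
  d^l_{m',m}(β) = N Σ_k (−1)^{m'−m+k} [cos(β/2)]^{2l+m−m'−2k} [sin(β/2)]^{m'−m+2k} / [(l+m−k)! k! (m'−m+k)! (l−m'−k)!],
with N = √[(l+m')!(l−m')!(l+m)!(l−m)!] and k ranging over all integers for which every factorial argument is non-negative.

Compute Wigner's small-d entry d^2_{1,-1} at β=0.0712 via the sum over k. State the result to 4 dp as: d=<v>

d=0.0038

d^2_{1,-1}(β=0.0712) via Wigner's sum:
c=cos(0.0712/2)=0.999366, s=sin(0.0712/2)=0.035592; N=√[6·1·1·6]=6.000000
k∈{0,1} keeps every argument non-negative
  k=0: (−1)^2·6.0000/(2)·0.9994^2·0.0356^2 = +0.003796
  k=1: (−1)^3·6.0000/(6)·0.9994^0·0.0356^4 = -0.000002
d^2_{1,-1}(0.0712) = +0.003796 -0.000002 = +0.003794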